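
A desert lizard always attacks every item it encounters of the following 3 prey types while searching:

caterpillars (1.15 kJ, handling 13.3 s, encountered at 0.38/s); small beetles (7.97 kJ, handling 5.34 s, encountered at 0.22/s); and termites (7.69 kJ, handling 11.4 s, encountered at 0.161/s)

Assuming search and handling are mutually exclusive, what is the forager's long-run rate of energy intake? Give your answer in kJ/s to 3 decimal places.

0.378 kJ/s

Energy encountered per unit search time: 0.38×1.15 + 0.22×7.97 + 0.161×7.69 = 3.428 kJ/s.
Handling time per unit search time: 0.38×13.3 + 0.22×5.34 + 0.161×11.4 = 8.064.
Rate = 3.428/(1 + 8.064) = 0.3782 kJ/s.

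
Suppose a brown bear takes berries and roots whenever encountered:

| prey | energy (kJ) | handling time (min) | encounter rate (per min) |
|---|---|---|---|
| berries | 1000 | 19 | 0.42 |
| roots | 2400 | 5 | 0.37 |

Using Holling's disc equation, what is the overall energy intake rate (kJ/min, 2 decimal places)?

120.78 kJ/min

Energy encountered per unit search time: 0.42×1000 + 0.37×2400 = 1308 kJ/min.
Handling time per unit search time: 0.42×19 + 0.37×5 = 9.83.
Rate = 1308/(1 + 9.83) = 120.8 kJ/min.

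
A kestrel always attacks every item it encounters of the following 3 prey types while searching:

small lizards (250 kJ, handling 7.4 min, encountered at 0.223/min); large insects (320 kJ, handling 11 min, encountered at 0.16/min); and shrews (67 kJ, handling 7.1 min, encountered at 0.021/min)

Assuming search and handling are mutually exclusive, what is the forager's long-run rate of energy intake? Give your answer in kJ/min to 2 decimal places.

R = (0.223×250 + 0.16×320 + 0.021×67) / (1 + 0.223×7.4 + 0.16×11 + 0.021×7.1) = 108.4/4.559 = 23.77 kJ/min.

23.77 kJ/min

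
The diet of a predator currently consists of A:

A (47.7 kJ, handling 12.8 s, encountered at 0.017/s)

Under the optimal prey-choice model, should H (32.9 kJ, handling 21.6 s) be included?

On A alone, R = ΣλE/(1+Σλh) = 0.8109/1.218 = 0.666 kJ/s.
H: E/h = 32.9/21.6 = 1.523 kJ/s.
Since 1.523 > R, including H increases the long-run rate.

Yes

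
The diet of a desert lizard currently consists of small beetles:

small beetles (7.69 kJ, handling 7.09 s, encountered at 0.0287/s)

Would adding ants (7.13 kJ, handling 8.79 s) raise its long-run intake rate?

Current rate: (0.0287×7.69)/(1 + 0.0287×7.09) = 0.1834 kJ/s.
ants: E/h = 7.13/8.79 = 0.8111 kJ/s.
Since 0.8111 > R, including ants increases the long-run rate.

Yes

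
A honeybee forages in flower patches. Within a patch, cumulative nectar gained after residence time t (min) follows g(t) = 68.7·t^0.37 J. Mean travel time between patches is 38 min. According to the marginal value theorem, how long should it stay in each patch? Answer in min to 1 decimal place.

22.3 min

Optimal t* satisfies g'(t*) = g(t*)/(T + t*).
g'(t) = 0.37·68.7·t^-0.63. Setting 0.37·68.7·t^-0.63 = 68.7·t^0.37/(38+t) gives 0.37(38+t) = t, so 0.63·t = 0.37×38.
t* = 0.37×38/0.63 = 22.32 min.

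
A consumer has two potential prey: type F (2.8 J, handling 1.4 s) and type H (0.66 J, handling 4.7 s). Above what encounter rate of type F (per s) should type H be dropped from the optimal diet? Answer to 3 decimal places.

0.054 per s

Drop type H once their profitability E₂/h₂ falls below the rate achievable on type F alone: E₂/h₂ = λE₁/(1 + λh₁).
Solve for λ: λE₁h₂ = E₂(1 + λh₁) → λ(E₁h₂ − E₂h₁) = E₂ → λ = E₂/(E₁h₂ − E₂h₁).
λ = 0.66/(2.8×4.7 − 0.66×1.4) = 0.66/12.24 = 0.05394 per s.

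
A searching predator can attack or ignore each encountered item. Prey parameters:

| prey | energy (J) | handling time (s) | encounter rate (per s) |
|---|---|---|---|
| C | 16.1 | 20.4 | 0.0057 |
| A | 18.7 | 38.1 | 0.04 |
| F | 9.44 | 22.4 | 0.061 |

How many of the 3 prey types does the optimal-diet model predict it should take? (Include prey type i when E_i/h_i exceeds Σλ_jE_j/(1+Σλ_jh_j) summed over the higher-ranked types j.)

3

E/h in descending order: C 0.789, A 0.491, F 0.421 J/s. The optimal diet is the largest prefix of this list for which every included type satisfies E_i/h_i > R on the types above it.
Rate on top 1: 0.08221. A: 0.491 > 0.08221 → include.
Rate on top 2: 0.3181. F: 0.421 > 0.3181 → include.
Optimal diet: C, A, F — 3 of 3 types.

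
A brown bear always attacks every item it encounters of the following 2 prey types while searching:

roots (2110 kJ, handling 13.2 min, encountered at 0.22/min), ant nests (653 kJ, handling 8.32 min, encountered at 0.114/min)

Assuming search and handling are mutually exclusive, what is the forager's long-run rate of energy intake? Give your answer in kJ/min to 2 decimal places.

R = (0.22×2110 + 0.114×653) / (1 + 0.22×13.2 + 0.114×8.32) = 538.6/4.852 = 111 kJ/min.

111.00 kJ/min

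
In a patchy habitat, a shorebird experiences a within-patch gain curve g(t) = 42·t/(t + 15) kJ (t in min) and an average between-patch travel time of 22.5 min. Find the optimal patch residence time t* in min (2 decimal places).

Maximise g(t)/(T+t): set derivative to zero → g'(t)(T+t) = g(t).
g'(t) = 42·15/(t + 15)². Setting 42·15/(t+15)² = 42t/[(t+15)(22.5+t)] gives 15(22.5+t) = t(t+15), so t² = 15×22.5 = 337.5.
t* = √337.5 = 18.37 min.

18.37 min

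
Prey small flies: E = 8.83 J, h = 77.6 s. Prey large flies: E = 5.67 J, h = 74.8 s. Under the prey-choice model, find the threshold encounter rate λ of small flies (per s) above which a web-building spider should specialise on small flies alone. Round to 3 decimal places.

At the threshold, the rate on small flies alone equals the profitability of large flies: λ·8.83/(1 + λ·77.6) = 5.67/74.8 = 0.0758.
Rearranging, λ(8.83 − 0.0758×77.6) = 0.0758, so λ = 0.0758/2.948 = 0.02572 per s.

0.026 per s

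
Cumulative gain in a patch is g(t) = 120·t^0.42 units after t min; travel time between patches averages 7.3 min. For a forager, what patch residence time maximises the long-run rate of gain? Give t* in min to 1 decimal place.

5.3 min

Optimal t* satisfies g'(t*) = g(t*)/(T + t*).
g'(t) = 0.42·120·t^-0.58. Setting 0.42·120·t^-0.58 = 120·t^0.42/(7.3+t) gives 0.42(7.3+t) = t, so 0.58·t = 0.42×7.3.
t* = 0.42×7.3/0.58 = 5.286 min.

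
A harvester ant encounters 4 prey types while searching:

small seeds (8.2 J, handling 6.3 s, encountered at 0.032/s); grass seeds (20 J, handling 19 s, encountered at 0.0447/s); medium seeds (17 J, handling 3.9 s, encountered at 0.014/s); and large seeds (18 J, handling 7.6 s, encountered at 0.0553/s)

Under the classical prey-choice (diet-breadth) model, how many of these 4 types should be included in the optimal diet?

E/h in descending order: medium seeds 4.36, large seeds 2.37, small seeds 1.3, grass seeds 1.05 J/s. The optimal diet is the largest prefix of this list for which every included type satisfies E_i/h_i > R on the types above it.
Rate on top 1: 0.2257. large seeds: 2.37 > 0.2257 → include.
Rate on top 2: 0.8363. small seeds: 1.3 > 0.8363 → include.
Rate on top 3: 0.8922. grass seeds: 1.05 > 0.8922 → include.
Optimal diet: medium seeds, large seeds, small seeds, grass seeds — 4 of 4 types.

4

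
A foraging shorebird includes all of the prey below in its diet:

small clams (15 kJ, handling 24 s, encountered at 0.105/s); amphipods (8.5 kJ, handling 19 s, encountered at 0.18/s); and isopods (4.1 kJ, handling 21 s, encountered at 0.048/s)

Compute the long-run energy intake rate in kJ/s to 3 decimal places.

Energy encountered per unit search time: 0.105×15 + 0.18×8.5 + 0.048×4.1 = 3.302 kJ/s.
Handling time per unit search time: 0.105×24 + 0.18×19 + 0.048×21 = 6.948.
Rate = 3.302/(1 + 6.948) = 0.4154 kJ/s.

0.415 kJ/s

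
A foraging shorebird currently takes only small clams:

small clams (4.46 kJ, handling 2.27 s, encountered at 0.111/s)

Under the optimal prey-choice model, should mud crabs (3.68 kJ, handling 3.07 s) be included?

Yes

Intake rate on the current diet: R = (0.111×4.46) / (1 + 0.111×2.27) = 0.4951/1.252 = 0.3954 kJ/s.
mud crabs: E/h = 3.68/3.07 = 1.199 kJ/s.
1.199 > 0.3954, so adding mud crabs raises the average — include it.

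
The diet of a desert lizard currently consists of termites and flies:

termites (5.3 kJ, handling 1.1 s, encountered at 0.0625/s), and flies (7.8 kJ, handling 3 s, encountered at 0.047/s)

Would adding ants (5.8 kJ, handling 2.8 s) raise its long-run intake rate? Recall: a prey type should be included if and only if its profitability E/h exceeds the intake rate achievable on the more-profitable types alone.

Yes

Intake rate on the current diet: R = (0.0625×5.3 + 0.047×7.8) / (1 + 0.0625×1.1 + 0.047×3) = 0.6978/1.21 = 0.5769 kJ/s.
Profitability of ants: 5.8/2.8 = 2.071 kJ/s.
Since 2.071 > R, including ants increases the long-run rate.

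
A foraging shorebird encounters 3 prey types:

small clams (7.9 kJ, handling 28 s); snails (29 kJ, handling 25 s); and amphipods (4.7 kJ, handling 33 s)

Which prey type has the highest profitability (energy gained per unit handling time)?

Profitability E/h (kJ/s): small clams = 7.9/28 = 0.282, snails = 29/25 = 1.16, amphipods = 4.7/33 = 0.142.
Ranked: snails > small clams > amphipods.

snails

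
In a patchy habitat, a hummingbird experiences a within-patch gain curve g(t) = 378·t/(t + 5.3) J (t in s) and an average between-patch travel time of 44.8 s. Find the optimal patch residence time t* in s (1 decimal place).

15.4 s

By the marginal value theorem, leave when the instantaneous gain rate g'(t) equals the habitat-wide average g(t)/(T + t).
g'(t) = 378·5.3/(t + 5.3)². Setting 378·5.3/(t+5.3)² = 378t/[(t+5.3)(44.8+t)] gives 5.3(44.8+t) = t(t+5.3), so t² = 5.3×44.8 = 237.4.
t* = √237.4 = 15.41 s.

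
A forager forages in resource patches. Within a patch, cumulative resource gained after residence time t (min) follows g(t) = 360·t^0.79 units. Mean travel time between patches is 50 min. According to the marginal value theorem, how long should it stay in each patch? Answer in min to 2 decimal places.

Maximise g(t)/(T+t): set derivative to zero → g'(t)(T+t) = g(t).
g'(t) = 0.79·360·t^-0.21. Setting 0.79·360·t^-0.21 = 360·t^0.79/(50+t) gives 0.79(50+t) = t, so 0.21·t = 0.79×50.
t* = 0.79×50/0.21 = 188.1 min.

188.10 min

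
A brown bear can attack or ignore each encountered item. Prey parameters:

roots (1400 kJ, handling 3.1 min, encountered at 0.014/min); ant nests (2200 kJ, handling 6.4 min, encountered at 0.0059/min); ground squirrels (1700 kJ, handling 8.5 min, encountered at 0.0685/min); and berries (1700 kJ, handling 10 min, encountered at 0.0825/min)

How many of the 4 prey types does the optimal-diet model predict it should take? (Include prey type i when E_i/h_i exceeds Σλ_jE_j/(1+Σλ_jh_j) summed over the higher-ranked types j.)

4

Rank by E/h (kJ/min): roots 452, ant nests 344, ground squirrels 200, berries 170. Include each in turn until the next type's E/h falls below the running intake rate.
Rate on top 1: 18.78. ant nests: 344 > 18.78 → include.
Rate on top 2: 30.13. ground squirrels: 200 > 30.13 → include.
Rate on top 3: 89.59. berries: 170 > 89.59 → include.
Optimal diet: roots, ant nests, ground squirrels, berries — 4 of 4 types.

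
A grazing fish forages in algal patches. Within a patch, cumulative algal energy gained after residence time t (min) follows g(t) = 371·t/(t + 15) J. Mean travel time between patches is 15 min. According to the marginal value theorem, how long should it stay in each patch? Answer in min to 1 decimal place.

15.0 min

Maximise g(t)/(T+t): set derivative to zero → g'(t)(T+t) = g(t).
g'(t) = 371·15/(t + 15)². Setting 371·15/(t+15)² = 371t/[(t+15)(15+t)] gives 15(15+t) = t(t+15), so t² = 15×15 = 225.
t* = √225 = 15 min.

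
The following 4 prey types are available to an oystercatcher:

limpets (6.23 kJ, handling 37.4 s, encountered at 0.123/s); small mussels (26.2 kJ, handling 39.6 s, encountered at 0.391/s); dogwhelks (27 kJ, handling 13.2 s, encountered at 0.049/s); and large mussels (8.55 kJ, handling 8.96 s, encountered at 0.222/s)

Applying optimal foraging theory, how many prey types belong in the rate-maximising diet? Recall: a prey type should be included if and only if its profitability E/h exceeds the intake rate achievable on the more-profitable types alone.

Rank by E/h (kJ/s): dogwhelks 2.05, large mussels 0.954, small mussels 0.662, limpets 0.167. Include each in turn until the next type's E/h falls below the running intake rate.
Rate on top 1: 0.8034. large mussels: 0.954 > 0.8034 → include.
Rate on top 2: 0.8859. small mussels: 0.662 < 0.8859 → exclude; stop.
Optimal diet: dogwhelks, large mussels — 2 of 4 types.

2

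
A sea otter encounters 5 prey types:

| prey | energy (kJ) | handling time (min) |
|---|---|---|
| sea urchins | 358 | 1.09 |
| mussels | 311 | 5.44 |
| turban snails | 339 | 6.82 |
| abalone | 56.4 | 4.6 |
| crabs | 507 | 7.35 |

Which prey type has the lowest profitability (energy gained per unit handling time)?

Profitability E/h (kJ/min): sea urchins = 358/1.09 = 328, mussels = 311/5.44 = 57.2, turban snails = 339/6.82 = 49.7, abalone = 56.4/4.6 = 12.3, crabs = 507/7.35 = 69.
Ranked: sea urchins > crabs > mussels > turban snails > abalone.

abalone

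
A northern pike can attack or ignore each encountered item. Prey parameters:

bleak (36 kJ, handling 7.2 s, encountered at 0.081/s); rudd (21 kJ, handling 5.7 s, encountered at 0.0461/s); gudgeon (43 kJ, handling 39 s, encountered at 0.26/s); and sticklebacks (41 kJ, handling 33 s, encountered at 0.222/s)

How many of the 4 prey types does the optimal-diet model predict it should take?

2

E/h in descending order: bleak 5, rudd 3.68, sticklebacks 1.24, gudgeon 1.1 kJ/s. The optimal diet is the largest prefix of this list for which every included type satisfies E_i/h_i > R on the types above it.
Rate on top 1: 1.842. rudd: 3.68 > 1.842 → include.
Rate on top 2: 2.104. sticklebacks: 1.24 < 2.104 → exclude; stop.
Optimal diet: bleak, rudd — 2 of 4 types.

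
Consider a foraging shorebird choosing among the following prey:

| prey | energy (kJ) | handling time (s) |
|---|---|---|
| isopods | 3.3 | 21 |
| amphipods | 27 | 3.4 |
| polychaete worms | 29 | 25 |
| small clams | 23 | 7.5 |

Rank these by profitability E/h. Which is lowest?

In descending order of E/h:
amphipods: 27/3.4 = 7.94 kJ/s
small clams: 23/7.5 = 3.07 kJ/s
polychaete worms: 29/25 = 1.16 kJ/s
isopods: 3.3/21 = 0.157 kJ/s

isopods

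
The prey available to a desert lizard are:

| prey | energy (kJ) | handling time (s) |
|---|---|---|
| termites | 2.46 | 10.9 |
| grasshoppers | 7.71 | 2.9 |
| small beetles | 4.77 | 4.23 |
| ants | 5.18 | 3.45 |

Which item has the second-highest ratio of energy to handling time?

ants

In descending order of E/h:
grasshoppers: 7.71/2.9 = 2.66 kJ/s
ants: 5.18/3.45 = 1.5 kJ/s
small beetles: 4.77/4.23 = 1.13 kJ/s
termites: 2.46/10.9 = 0.226 kJ/s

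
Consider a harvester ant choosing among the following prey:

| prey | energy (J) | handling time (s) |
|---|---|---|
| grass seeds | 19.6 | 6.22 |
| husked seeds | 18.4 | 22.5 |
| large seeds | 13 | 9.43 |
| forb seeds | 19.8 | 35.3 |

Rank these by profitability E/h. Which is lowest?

forb seeds

Profitability E/h (J/s): grass seeds = 19.6/6.22 = 3.15, husked seeds = 18.4/22.5 = 0.818, large seeds = 13/9.43 = 1.38, forb seeds = 19.8/35.3 = 0.561.
Ranked: grass seeds > large seeds > husked seeds > forb seeds.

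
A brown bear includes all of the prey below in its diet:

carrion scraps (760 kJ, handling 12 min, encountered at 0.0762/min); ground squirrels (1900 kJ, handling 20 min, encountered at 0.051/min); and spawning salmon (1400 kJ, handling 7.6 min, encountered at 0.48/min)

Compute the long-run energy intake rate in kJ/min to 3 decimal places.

Energy encountered per unit search time: 0.0762×760 + 0.051×1900 + 0.48×1400 = 826.8 kJ/min.
Handling time per unit search time: 0.0762×12 + 0.051×20 + 0.48×7.6 = 5.582.
Rate = 826.8/(1 + 5.582) = 125.6 kJ/min.

125.610 kJ/min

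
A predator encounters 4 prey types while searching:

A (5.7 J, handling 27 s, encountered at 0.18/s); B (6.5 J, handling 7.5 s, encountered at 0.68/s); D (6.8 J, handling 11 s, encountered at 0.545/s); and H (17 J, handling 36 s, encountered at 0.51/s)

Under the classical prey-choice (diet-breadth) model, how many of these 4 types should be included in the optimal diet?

Profitabilities (E/h, J/s): B 0.867, D 0.618, H 0.472, A 0.211. Add prey in this order while the next type's profitability exceeds the intake rate on those already taken.
Rate on top 1: 0.7246. D: 0.618 < 0.7246 → exclude; stop.
Optimal diet: B — 1 of 4 types.

1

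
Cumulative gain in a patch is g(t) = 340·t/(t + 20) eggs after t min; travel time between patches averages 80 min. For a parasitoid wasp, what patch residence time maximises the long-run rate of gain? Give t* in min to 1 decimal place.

40.0 min

Maximise g(t)/(T+t): set derivative to zero → g'(t)(T+t) = g(t).
g'(t) = 340·20/(t + 20)². Setting 340·20/(t+20)² = 340t/[(t+20)(80+t)] gives 20(80+t) = t(t+20), so t² = 20×80 = 1600.
t* = √1600 = 40 min.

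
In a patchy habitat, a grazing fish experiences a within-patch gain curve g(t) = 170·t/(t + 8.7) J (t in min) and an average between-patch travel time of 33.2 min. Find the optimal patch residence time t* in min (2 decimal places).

By the marginal value theorem, leave when the instantaneous gain rate g'(t) equals the habitat-wide average g(t)/(T + t).
g'(t) = 170·8.7/(t + 8.7)². Setting 170·8.7/(t+8.7)² = 170t/[(t+8.7)(33.2+t)] gives 8.7(33.2+t) = t(t+8.7), so t² = 8.7×33.2 = 288.8.
t* = √288.8 = 17 min.

17.00 min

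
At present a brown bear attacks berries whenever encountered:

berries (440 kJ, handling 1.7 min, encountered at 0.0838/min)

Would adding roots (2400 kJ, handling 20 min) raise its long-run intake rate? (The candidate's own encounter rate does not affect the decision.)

On berries alone, R = ΣλE/(1+Σλh) = 36.87/1.142 = 32.27 kJ/min.
Profitability of roots: 2400/20 = 120 kJ/min.
Since 120 > R, including roots increases the long-run rate.

Yes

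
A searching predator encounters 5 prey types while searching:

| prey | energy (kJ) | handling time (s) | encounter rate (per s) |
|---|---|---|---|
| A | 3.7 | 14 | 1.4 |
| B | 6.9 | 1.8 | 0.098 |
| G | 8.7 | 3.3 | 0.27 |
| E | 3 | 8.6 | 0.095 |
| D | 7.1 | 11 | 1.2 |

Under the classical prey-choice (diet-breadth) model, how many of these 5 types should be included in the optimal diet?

2

Profitabilities (E/h, kJ/s): B 3.83, G 2.64, D 0.645, E 0.349, A 0.264. Add prey in this order while the next type's profitability exceeds the intake rate on those already taken.
Rate on top 1: 0.5748. G: 2.64 > 0.5748 → include.
Rate on top 2: 1.463. D: 0.645 < 1.463 → exclude; stop.
Optimal diet: B, G — 2 of 5 types.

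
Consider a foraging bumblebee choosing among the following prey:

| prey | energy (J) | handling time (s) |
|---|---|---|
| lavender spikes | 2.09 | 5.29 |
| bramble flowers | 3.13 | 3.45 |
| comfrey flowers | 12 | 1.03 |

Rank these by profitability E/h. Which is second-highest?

bramble flowers

Profitability E/h (J/s): lavender spikes = 2.09/5.29 = 0.395, bramble flowers = 3.13/3.45 = 0.907, comfrey flowers = 12/1.03 = 11.7.
Ranked: comfrey flowers > bramble flowers > lavender spikes.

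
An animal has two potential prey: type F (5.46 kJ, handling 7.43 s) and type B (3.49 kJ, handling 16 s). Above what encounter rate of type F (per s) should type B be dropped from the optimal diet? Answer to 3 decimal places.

0.057 per s

At the threshold, the rate on type F alone equals the profitability of type B: λ·5.46/(1 + λ·7.43) = 3.49/16 = 0.2181.
Rearranging, λ(5.46 − 0.2181×7.43) = 0.2181, so λ = 0.2181/3.839 = 0.05681 per s.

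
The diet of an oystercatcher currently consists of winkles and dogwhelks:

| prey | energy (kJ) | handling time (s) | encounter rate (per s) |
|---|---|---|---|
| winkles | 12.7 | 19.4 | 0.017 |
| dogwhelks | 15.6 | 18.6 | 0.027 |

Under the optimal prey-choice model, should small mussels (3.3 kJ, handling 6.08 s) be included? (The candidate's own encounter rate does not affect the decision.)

Current rate: (0.017×12.7 + 0.027×15.6)/(1 + 0.017×19.4 + 0.027×18.6) = 0.3478 kJ/s.
small mussels: E/h = 3.3/6.08 = 0.5428 kJ/s.
Since 0.5428 > R, including small mussels increases the long-run rate.

Yes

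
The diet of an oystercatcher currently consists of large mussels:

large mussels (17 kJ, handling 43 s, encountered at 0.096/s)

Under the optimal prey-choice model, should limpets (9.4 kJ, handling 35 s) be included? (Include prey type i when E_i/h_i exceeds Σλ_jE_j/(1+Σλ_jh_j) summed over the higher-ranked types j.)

No

Current rate: (0.096×17)/(1 + 0.096×43) = 0.3183 kJ/s.
Profitability of limpets: 9.4/35 = 0.2686 kJ/s.
Since 0.2686 < R, time spent handling limpets is better spent searching.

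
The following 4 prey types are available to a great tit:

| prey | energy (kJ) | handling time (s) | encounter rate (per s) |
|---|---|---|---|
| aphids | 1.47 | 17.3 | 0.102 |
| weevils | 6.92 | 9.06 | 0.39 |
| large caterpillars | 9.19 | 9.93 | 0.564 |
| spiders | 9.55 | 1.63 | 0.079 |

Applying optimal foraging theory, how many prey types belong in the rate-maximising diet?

2

E/h in descending order: spiders 5.86, large caterpillars 0.925, weevils 0.764, aphids 0.085 kJ/s. The optimal diet is the largest prefix of this list for which every included type satisfies E_i/h_i > R on the types above it.
Rate on top 1: 0.6684. large caterpillars: 0.925 > 0.6684 → include.
Rate on top 2: 0.8824. weevils: 0.764 < 0.8824 → exclude; stop.
Optimal diet: spiders, large caterpillars — 2 of 4 types.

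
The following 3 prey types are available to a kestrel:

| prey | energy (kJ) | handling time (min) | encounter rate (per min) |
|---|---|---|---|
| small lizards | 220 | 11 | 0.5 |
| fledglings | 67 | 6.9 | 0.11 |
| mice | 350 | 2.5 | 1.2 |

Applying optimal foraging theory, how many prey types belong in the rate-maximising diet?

E/h in descending order: mice 140, small lizards 20, fledglings 9.71 kJ/min. The optimal diet is the largest prefix of this list for which every included type satisfies E_i/h_i > R on the types above it.
Rate on top 1: 105. small lizards: 20 < 105 → exclude; stop.
Optimal diet: mice — 1 of 3 types.

1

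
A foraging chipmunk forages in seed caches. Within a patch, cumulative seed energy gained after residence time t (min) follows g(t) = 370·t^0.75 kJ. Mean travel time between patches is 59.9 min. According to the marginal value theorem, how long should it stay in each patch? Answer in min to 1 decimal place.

179.7 min

Optimal t* satisfies g'(t*) = g(t*)/(T + t*).
g'(t) = 0.75·370·t^-0.25. Setting 0.75·370·t^-0.25 = 370·t^0.75/(59.9+t) gives 0.75(59.9+t) = t, so 0.25·t = 0.75×59.9.
t* = 0.75×59.9/0.25 = 179.7 min.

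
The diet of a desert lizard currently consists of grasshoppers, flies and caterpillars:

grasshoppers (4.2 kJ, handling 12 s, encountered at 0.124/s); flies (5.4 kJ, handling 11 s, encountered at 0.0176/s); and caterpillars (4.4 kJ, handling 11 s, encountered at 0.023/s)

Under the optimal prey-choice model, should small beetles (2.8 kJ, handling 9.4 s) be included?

Current rate: (0.124×4.2 + 0.0176×5.4 + 0.023×4.4)/(1 + 0.124×12 + 0.0176×11 + 0.023×11) = 0.2443 kJ/s.
Profitability of small beetles: 2.8/9.4 = 0.2979 kJ/s.
Since 0.2979 > R, including small beetles increases the long-run rate.

Yes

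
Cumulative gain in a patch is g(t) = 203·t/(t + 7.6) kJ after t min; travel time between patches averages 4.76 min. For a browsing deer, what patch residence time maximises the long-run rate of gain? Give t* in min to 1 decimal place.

By the marginal value theorem, leave when the instantaneous gain rate g'(t) equals the habitat-wide average g(t)/(T + t).
g'(t) = 203·7.6/(t + 7.6)². Setting 203·7.6/(t+7.6)² = 203t/[(t+7.6)(4.76+t)] gives 7.6(4.76+t) = t(t+7.6), so t² = 7.6×4.76 = 36.18.
t* = √36.18 = 6.015 min.

6.0 min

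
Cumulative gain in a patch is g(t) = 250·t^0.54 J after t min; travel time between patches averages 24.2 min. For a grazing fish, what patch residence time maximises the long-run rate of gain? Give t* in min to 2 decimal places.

Optimal t* satisfies g'(t*) = g(t*)/(T + t*).
g'(t) = 0.54·250·t^-0.46. Setting 0.54·250·t^-0.46 = 250·t^0.54/(24.2+t) gives 0.54(24.2+t) = t, so 0.46·t = 0.54×24.2.
t* = 0.54×24.2/0.46 = 28.41 min.

28.41 min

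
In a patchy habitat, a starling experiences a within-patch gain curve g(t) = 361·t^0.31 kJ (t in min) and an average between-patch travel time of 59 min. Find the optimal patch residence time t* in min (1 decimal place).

By the marginal value theorem, leave when the instantaneous gain rate g'(t) equals the habitat-wide average g(t)/(T + t).
g'(t) = 0.31·361·t^-0.69. Setting 0.31·361·t^-0.69 = 361·t^0.31/(59+t) gives 0.31(59+t) = t, so 0.69·t = 0.31×59.
t* = 0.31×59/0.69 = 26.51 min.

26.5 min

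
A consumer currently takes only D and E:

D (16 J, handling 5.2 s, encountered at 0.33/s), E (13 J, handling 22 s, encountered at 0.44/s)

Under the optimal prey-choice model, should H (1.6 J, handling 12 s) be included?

No

Current rate: (0.33×16 + 0.44×13)/(1 + 0.33×5.2 + 0.44×22) = 0.8874 J/s.
H: E/h = 1.6/12 = 0.1333 J/s.
Since 0.1333 < R, time spent handling H is better spent searching.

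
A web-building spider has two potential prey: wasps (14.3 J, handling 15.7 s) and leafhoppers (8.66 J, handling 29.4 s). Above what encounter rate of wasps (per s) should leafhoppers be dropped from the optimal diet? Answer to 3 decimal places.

At the threshold, the rate on wasps alone equals the profitability of leafhoppers: λ·14.3/(1 + λ·15.7) = 8.66/29.4 = 0.2946.
Rearranging, λ(14.3 − 0.2946×15.7) = 0.2946, so λ = 0.2946/9.675 = 0.03044 per s.

0.030 per s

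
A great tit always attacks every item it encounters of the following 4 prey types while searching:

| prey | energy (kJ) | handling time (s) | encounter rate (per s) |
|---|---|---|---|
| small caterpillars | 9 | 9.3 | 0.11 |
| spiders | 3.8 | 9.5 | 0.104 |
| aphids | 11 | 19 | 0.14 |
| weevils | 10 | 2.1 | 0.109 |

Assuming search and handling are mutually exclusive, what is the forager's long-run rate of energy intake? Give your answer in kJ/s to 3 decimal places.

0.681 kJ/s

R = Σλ_iE_i / (1 + Σλ_ih_i)
Numerator: 0.11×9 + 0.104×3.8 + 0.14×11 + 0.109×10 = 4.015
Denominator: 1 + 0.11×9.3 + 0.104×9.5 + 0.14×19 + 0.109×2.1 = 5.9
R = 4.015/5.9 = 0.6806 kJ/s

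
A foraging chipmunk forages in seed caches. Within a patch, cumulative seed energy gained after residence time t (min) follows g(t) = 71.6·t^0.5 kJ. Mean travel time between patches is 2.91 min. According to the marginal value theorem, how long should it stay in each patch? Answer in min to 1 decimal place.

By the marginal value theorem, leave when the instantaneous gain rate g'(t) equals the habitat-wide average g(t)/(T + t).
g'(t) = 0.5·71.6·t^-0.5. Setting 0.5·71.6·t^-0.5 = 71.6·t^0.5/(2.91+t) gives 0.5(2.91+t) = t, so 0.50·t = 0.5×2.91.
t* = 0.5×2.91/0.50 = 2.91 min.

2.9 min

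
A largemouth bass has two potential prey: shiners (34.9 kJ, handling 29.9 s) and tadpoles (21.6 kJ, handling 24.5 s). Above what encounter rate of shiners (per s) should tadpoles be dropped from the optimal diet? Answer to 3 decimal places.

0.103 per s

Drop tadpoles once their profitability E₂/h₂ falls below the rate achievable on shiners alone: E₂/h₂ = λE₁/(1 + λh₁).
Solve for λ: λE₁h₂ = E₂(1 + λh₁) → λ(E₁h₂ − E₂h₁) = E₂ → λ = E₂/(E₁h₂ − E₂h₁).
λ = 21.6/(34.9×24.5 − 21.6×29.9) = 21.6/209.2 = 0.1032 per s.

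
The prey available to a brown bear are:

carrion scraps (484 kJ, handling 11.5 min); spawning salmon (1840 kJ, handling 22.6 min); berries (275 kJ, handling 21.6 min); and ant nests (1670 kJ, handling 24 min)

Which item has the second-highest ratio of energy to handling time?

In descending order of E/h:
spawning salmon: 1840/22.6 = 81.4 kJ/min
ant nests: 1670/24 = 69.6 kJ/min
carrion scraps: 484/11.5 = 42.1 kJ/min
berries: 275/21.6 = 12.7 kJ/min

ant nests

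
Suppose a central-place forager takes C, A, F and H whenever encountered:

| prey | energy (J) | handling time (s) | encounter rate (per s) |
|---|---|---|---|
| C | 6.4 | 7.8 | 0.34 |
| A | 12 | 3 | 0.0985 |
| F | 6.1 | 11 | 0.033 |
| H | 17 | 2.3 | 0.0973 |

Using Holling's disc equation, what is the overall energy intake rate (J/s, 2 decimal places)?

1.15 J/s

R = (0.34×6.4 + 0.0985×12 + 0.033×6.1 + 0.0973×17) / (1 + 0.34×7.8 + 0.0985×3 + 0.033×11 + 0.0973×2.3) = 5.213/4.534 = 1.15 J/s.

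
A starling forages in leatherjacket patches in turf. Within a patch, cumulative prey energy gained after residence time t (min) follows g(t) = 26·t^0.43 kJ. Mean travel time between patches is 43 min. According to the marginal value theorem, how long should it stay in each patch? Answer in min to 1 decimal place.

32.4 min

By the marginal value theorem, leave when the instantaneous gain rate g'(t) equals the habitat-wide average g(t)/(T + t).
g'(t) = 0.43·26·t^-0.57. Setting 0.43·26·t^-0.57 = 26·t^0.43/(43+t) gives 0.43(43+t) = t, so 0.57·t = 0.43×43.
t* = 0.43×43/0.57 = 32.44 min.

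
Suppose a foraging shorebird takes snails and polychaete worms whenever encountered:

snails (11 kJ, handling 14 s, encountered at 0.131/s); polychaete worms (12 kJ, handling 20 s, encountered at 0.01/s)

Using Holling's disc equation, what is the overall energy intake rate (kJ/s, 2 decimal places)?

R = (0.131×11 + 0.01×12) / (1 + 0.131×14 + 0.01×20) = 1.561/3.034 = 0.5145 kJ/s.

0.51 kJ/s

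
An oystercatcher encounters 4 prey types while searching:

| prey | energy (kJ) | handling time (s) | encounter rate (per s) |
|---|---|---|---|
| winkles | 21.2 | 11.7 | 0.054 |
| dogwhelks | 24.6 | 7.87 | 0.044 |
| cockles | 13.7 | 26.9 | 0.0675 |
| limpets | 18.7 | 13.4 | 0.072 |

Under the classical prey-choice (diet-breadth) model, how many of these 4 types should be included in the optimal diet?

3

Profitabilities (E/h, kJ/s): dogwhelks 3.13, winkles 1.81, limpets 1.4, cockles 0.509. Add prey in this order while the next type's profitability exceeds the intake rate on those already taken.
Rate on top 1: 0.804. winkles: 1.81 > 0.804 → include.
Rate on top 2: 1.126. limpets: 1.4 > 1.126 → include.
Rate on top 3: 1.214. cockles: 0.509 < 1.214 → exclude; stop.
Optimal diet: dogwhelks, winkles, limpets — 3 of 4 types.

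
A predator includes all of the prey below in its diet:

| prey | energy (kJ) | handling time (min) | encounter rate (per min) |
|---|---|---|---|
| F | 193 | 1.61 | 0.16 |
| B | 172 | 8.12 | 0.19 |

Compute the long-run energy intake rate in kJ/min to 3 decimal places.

Energy encountered per unit search time: 0.16×193 + 0.19×172 = 63.56 kJ/min.
Handling time per unit search time: 0.16×1.61 + 0.19×8.12 = 1.8.
Rate = 63.56/(1 + 1.8) = 22.7 kJ/min.

22.697 kJ/min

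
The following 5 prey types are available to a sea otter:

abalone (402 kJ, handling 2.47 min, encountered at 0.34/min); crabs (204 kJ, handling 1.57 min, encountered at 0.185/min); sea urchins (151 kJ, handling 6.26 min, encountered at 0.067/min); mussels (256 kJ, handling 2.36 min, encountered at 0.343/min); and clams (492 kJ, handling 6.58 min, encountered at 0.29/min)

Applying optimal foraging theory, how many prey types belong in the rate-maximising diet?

Rank by E/h (kJ/min): abalone 163, crabs 130, mussels 108, clams 74.8, sea urchins 24.1. Include each in turn until the next type's E/h falls below the running intake rate.
Rate on top 1: 74.29. crabs: 130 > 74.29 → include.
Rate on top 2: 81.88. mussels: 108 > 81.88 → include.
Rate on top 3: 89.2. clams: 74.8 < 89.2 → exclude; stop.
Optimal diet: abalone, crabs, mussels — 3 of 5 types.

3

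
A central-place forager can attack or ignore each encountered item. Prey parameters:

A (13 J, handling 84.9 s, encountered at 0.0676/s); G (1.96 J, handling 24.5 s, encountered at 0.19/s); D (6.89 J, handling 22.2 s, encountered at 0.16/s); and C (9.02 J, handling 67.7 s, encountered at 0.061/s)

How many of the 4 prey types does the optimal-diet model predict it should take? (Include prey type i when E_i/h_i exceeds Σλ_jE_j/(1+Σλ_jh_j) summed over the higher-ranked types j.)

1

Rank by E/h (J/s): D 0.31, A 0.153, C 0.133, G 0.08. Include each in turn until the next type's E/h falls below the running intake rate.
Rate on top 1: 0.2422. A: 0.153 < 0.2422 → exclude; stop.
Optimal diet: D — 1 of 4 types.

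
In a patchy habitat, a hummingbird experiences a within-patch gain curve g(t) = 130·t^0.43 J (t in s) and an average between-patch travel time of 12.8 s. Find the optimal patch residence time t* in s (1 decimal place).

9.7 s

Optimal t* satisfies g'(t*) = g(t*)/(T + t*).
g'(t) = 0.43·130·t^-0.57. Setting 0.43·130·t^-0.57 = 130·t^0.43/(12.8+t) gives 0.43(12.8+t) = t, so 0.57·t = 0.43×12.8.
t* = 0.43×12.8/0.57 = 9.656 s.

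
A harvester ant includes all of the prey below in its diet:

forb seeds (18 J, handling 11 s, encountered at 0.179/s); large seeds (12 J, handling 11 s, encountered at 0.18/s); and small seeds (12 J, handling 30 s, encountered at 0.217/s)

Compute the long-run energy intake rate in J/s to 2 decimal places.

R = Σλ_iE_i / (1 + Σλ_ih_i)
Numerator: 0.179×18 + 0.18×12 + 0.217×12 = 7.986
Denominator: 1 + 0.179×11 + 0.18×11 + 0.217×30 = 11.46
R = 7.986/11.46 = 0.6969 J/s

0.70 J/s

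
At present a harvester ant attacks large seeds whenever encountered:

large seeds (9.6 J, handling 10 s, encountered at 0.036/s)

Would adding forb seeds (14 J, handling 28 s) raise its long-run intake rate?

Yes

On large seeds alone, R = ΣλE/(1+Σλh) = 0.3456/1.36 = 0.2541 J/s.
Profitability of forb seeds: 14/28 = 0.5 J/s.
Since 0.5 > R, including forb seeds increases the long-run rate.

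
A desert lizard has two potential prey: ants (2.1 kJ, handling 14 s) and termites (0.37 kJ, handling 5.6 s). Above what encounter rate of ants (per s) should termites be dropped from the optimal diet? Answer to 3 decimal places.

0.056 per s

At the threshold, the rate on ants alone equals the profitability of termites: λ·2.1/(1 + λ·14) = 0.37/5.6 = 0.06607.
Rearranging, λ(2.1 − 0.06607×14) = 0.06607, so λ = 0.06607/1.175 = 0.05623 per s.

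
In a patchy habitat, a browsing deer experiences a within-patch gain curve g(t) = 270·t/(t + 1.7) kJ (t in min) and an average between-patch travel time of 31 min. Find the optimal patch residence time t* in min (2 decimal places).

7.26 min

By the marginal value theorem, leave when the instantaneous gain rate g'(t) equals the habitat-wide average g(t)/(T + t).
g'(t) = 270·1.7/(t + 1.7)². Setting 270·1.7/(t+1.7)² = 270t/[(t+1.7)(31+t)] gives 1.7(31+t) = t(t+1.7), so t² = 1.7×31 = 52.7.
t* = √52.7 = 7.259 min.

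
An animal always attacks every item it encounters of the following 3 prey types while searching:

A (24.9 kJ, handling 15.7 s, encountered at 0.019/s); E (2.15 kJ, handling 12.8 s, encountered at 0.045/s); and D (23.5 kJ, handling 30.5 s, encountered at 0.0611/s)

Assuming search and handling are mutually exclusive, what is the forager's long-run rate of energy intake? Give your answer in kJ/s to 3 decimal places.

R = (0.019×24.9 + 0.045×2.15 + 0.0611×23.5) / (1 + 0.019×15.7 + 0.045×12.8 + 0.0611×30.5) = 2.006/3.738 = 0.5366 kJ/s.

0.537 kJ/s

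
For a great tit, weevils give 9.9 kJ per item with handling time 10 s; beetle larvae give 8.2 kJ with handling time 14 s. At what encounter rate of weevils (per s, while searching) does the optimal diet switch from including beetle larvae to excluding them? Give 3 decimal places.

0.145 per s

The zero-one rule: include beetle larvae iff E₂/h₂ > λE₁/(1+λh₁). Equality gives the switch point.
λE₁h₂ = E₂ + λE₂h₁ ⇒ λ = E₂/(E₁h₂ − E₂h₁) = 8.2/(138.6 − 82) = 0.1449 per s.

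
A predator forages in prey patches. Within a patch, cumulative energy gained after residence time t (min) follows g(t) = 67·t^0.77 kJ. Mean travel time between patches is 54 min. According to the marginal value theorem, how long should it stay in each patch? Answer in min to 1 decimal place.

180.8 min

Maximise g(t)/(T+t): set derivative to zero → g'(t)(T+t) = g(t).
g'(t) = 0.77·67·t^-0.23. Setting 0.77·67·t^-0.23 = 67·t^0.77/(54+t) gives 0.77(54+t) = t, so 0.23·t = 0.77×54.
t* = 0.77×54/0.23 = 180.8 min.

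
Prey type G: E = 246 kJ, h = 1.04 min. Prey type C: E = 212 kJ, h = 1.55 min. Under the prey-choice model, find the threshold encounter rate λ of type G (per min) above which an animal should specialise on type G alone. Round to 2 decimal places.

1.32 per min

The zero-one rule: include type C iff E₂/h₂ > λE₁/(1+λh₁). Equality gives the switch point.
λE₁h₂ = E₂ + λE₂h₁ ⇒ λ = E₂/(E₁h₂ − E₂h₁) = 212/(381.3 − 220.5) = 1.318 per min.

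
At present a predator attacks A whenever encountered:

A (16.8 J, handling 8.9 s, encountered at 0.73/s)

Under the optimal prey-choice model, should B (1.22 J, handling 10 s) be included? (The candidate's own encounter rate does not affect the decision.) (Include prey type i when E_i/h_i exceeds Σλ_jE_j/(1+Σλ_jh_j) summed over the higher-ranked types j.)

On A alone, R = ΣλE/(1+Σλh) = 12.26/7.497 = 1.636 J/s.
Profitability of B: 1.22/10 = 0.122 J/s.
0.122 < 1.636, so adding B would lower the average — exclude it.

No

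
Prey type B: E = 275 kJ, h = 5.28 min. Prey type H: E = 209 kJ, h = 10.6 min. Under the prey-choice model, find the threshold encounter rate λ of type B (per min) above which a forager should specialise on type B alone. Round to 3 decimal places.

At the threshold, the rate on type B alone equals the profitability of type H: λ·275/(1 + λ·5.28) = 209/10.6 = 19.72.
Rearranging, λ(275 − 19.72×5.28) = 19.72, so λ = 19.72/170.9 = 0.1154 per min.

0.115 per min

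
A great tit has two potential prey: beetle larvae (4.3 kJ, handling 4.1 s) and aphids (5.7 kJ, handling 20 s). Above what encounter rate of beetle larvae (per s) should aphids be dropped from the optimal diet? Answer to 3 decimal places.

At the threshold, the rate on beetle larvae alone equals the profitability of aphids: λ·4.3/(1 + λ·4.1) = 5.7/20 = 0.285.
Rearranging, λ(4.3 − 0.285×4.1) = 0.285, so λ = 0.285/3.131 = 0.09101 per s.

0.091 per s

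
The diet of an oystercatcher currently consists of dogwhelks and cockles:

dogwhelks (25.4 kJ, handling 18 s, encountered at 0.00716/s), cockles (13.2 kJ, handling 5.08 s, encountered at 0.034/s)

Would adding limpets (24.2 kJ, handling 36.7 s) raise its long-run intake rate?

Yes

Intake rate on the current diet: R = (0.00716×25.4 + 0.034×13.2) / (1 + 0.00716×18 + 0.034×5.08) = 0.6307/1.302 = 0.4845 kJ/s.
Profitability of limpets: 24.2/36.7 = 0.6594 kJ/s.
0.6594 > 0.4845, so adding limpets raises the average — include it.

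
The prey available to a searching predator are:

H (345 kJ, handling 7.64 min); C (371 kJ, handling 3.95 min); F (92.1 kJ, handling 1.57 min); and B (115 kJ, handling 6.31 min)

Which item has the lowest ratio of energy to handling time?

B

In descending order of E/h:
C: 371/3.95 = 93.9 kJ/min
F: 92.1/1.57 = 58.7 kJ/min
H: 345/7.64 = 45.2 kJ/min
B: 115/6.31 = 18.2 kJ/min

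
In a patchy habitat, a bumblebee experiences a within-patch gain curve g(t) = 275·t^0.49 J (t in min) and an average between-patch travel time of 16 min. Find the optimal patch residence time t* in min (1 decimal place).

Optimal t* satisfies g'(t*) = g(t*)/(T + t*).
g'(t) = 0.49·275·t^-0.51. Setting 0.49·275·t^-0.51 = 275·t^0.49/(16+t) gives 0.49(16+t) = t, so 0.51·t = 0.49×16.
t* = 0.49×16/0.51 = 15.37 min.

15.4 min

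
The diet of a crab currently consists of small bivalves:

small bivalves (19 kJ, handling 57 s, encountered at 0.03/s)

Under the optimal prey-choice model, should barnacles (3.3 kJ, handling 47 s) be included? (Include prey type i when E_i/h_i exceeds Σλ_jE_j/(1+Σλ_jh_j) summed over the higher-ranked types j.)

Intake rate on the current diet: R = (0.03×19) / (1 + 0.03×57) = 0.57/2.71 = 0.2103 kJ/s.
barnacles: E/h = 3.3/47 = 0.07021 kJ/s.
0.07021 < 0.2103, so adding barnacles would lower the average — exclude it.

No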